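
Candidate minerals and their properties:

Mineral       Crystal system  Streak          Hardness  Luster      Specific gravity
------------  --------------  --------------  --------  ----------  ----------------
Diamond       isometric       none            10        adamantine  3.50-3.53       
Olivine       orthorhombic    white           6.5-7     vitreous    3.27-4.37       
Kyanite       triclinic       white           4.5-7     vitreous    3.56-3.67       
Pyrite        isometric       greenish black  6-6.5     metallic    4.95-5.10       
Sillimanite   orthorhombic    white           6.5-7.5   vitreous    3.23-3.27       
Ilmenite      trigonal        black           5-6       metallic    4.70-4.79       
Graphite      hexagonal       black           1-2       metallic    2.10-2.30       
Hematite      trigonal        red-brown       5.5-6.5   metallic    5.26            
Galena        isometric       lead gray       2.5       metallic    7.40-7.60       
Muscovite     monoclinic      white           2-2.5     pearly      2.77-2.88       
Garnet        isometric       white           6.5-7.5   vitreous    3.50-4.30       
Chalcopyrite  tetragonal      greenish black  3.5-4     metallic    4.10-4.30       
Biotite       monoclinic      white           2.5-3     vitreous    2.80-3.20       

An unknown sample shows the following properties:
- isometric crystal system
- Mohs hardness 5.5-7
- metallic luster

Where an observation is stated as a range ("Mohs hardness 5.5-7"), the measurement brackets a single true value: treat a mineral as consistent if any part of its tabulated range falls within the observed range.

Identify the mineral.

Isometric crystal system — only Diamond, Pyrite, Galena, Garnet remain.
Mohs hardness 5.5-7 rules out Diamond, Galena.
Metallic luster excludes Garnet.
Pyrite is the sole remaining match.

Pyrite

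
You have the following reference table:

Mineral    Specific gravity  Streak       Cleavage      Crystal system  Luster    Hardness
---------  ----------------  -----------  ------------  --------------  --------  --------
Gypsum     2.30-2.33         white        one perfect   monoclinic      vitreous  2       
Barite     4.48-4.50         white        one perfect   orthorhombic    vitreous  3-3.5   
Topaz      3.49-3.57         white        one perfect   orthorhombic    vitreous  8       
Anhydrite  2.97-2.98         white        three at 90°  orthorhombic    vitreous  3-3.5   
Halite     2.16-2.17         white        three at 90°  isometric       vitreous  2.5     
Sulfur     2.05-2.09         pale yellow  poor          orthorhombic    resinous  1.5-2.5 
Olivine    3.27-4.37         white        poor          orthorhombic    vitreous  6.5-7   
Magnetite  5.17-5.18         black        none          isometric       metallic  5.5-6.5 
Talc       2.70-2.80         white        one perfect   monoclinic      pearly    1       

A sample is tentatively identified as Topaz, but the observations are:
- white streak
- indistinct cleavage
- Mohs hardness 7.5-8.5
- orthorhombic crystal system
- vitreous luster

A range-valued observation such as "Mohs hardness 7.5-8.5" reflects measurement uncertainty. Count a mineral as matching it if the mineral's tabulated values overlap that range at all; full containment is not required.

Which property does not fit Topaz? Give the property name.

cleavage

White streak: Topaz has white streak — matches.
Indistinct cleavage: Topaz has cleavage one perfect — does not match.
Mohs hardness 7.5-8.5: Topaz has hardness 8 — matches.
Orthorhombic crystal system: Topaz has orthorhombic system — matches.
Vitreous luster: Topaz has vitreous luster — matches.
Everything matches except the cleavage.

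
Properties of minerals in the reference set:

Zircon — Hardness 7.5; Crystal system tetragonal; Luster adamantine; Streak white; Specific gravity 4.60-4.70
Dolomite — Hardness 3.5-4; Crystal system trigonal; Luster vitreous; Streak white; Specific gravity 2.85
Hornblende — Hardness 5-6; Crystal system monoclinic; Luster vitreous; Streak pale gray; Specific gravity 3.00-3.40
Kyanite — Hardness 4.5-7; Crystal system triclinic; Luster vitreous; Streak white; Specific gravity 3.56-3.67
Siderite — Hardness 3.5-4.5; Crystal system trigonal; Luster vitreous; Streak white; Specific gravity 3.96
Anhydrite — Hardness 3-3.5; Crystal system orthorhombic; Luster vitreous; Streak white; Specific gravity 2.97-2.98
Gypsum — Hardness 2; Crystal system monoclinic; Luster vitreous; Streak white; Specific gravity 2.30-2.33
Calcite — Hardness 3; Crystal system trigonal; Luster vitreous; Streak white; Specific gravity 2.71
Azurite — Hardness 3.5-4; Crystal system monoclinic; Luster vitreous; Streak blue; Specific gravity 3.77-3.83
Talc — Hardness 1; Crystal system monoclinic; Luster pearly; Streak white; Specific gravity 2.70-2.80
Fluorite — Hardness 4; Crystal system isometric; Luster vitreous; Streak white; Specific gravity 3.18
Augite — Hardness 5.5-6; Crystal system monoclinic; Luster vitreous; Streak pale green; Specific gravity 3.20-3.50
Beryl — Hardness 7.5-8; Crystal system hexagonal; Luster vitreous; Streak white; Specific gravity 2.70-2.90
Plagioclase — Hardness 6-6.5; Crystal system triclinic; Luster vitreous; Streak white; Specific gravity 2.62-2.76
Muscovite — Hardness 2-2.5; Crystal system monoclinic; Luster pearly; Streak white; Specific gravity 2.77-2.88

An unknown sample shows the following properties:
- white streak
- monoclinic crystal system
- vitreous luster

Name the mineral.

White streak is inconsistent with Hornblende, Azurite, Augite.
Monoclinic crystal system: narrows the field to Gypsum, Talc, Muscovite.
Vitreous luster: only Gypsum remains.
Gypsum is the sole remaining match.

Gypsum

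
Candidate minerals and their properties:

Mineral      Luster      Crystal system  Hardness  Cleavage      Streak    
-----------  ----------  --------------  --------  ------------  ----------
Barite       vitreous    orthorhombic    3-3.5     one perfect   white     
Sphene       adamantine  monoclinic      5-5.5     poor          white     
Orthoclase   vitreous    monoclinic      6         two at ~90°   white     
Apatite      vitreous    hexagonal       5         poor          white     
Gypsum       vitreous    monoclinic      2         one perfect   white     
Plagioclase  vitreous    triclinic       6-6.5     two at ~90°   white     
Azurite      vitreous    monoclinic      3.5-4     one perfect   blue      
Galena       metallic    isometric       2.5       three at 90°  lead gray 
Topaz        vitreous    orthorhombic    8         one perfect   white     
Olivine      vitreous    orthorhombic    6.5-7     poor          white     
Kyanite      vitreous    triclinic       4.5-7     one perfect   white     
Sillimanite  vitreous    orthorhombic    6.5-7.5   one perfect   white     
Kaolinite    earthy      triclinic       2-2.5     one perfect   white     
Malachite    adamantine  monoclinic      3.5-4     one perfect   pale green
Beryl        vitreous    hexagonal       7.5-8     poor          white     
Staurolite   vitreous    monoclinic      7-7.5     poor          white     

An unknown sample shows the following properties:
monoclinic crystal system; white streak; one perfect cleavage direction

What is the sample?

Monoclinic crystal system: only Sphene, Orthoclase, Gypsum, Azurite, Malachite, Staurolite remain.
White streak eliminates Azurite, Malachite.
One perfect cleavage direction: Gypsum remains.
Gypsum is the sole remaining match.

Gypsum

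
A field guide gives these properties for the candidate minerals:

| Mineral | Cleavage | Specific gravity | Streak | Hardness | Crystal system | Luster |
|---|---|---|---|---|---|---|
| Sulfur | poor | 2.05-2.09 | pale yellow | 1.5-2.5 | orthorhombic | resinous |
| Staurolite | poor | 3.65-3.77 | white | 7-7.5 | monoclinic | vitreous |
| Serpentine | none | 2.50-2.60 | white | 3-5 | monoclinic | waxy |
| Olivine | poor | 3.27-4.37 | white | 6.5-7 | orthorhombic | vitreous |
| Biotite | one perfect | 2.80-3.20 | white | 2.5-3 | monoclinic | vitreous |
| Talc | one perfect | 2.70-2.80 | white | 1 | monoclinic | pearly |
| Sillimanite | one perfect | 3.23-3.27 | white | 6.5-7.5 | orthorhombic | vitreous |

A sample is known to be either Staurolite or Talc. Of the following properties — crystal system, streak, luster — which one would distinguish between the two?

luster

Crystal system: both monoclinic — no difference.
Streak: both white — no difference.
Luster: Staurolite vitreous, Talc pearly — these differ.
Luster is the diagnostic property here.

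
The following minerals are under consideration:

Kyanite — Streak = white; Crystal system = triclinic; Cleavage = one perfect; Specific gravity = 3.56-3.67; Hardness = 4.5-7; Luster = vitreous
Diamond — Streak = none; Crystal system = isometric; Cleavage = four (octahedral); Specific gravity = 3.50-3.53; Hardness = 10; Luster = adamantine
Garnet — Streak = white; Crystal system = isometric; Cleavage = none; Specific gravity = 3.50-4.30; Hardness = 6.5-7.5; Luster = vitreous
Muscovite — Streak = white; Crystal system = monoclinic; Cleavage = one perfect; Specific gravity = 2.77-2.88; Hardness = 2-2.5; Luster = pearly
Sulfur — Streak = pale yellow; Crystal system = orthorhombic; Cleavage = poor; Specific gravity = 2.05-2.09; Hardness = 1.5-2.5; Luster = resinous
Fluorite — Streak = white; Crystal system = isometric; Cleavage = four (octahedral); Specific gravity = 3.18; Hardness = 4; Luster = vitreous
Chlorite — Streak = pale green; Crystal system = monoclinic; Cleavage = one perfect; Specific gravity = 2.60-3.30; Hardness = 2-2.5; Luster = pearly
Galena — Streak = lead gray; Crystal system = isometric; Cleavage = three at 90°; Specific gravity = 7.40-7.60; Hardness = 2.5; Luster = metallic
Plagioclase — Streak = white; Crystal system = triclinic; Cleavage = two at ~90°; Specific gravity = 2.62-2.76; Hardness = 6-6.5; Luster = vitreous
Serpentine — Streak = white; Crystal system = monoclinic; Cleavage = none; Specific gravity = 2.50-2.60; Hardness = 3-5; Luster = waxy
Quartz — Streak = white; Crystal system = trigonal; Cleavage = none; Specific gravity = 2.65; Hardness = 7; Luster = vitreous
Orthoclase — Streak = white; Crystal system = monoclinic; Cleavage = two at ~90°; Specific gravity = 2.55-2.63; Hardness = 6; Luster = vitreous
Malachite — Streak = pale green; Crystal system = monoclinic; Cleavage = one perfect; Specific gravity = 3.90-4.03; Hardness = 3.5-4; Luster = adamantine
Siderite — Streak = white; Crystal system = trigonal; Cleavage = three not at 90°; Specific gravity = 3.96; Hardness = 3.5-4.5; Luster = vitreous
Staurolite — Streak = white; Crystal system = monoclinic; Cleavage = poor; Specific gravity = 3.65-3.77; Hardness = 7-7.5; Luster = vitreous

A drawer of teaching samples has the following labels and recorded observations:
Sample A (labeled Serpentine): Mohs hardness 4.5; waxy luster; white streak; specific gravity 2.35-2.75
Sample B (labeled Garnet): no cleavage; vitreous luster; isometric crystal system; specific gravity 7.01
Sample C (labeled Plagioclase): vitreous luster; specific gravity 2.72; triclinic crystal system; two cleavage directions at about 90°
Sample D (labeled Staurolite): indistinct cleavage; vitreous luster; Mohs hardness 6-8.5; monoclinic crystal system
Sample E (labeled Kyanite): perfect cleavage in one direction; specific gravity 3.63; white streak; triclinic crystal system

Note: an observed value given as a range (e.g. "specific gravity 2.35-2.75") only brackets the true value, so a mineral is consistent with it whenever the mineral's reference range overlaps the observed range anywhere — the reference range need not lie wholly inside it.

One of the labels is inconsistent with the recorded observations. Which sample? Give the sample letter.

B

Sample A: all recorded properties match Serpentine.
Sample B: specific gravity 7.01 is outside the reference for Garnet (SG 3.50-4.30) — mislabeled.
Sample C: all recorded properties match Plagioclase.
Sample D: all recorded properties match Staurolite.
Sample E: all recorded properties match Kyanite.
Sample B is the mislabeled one.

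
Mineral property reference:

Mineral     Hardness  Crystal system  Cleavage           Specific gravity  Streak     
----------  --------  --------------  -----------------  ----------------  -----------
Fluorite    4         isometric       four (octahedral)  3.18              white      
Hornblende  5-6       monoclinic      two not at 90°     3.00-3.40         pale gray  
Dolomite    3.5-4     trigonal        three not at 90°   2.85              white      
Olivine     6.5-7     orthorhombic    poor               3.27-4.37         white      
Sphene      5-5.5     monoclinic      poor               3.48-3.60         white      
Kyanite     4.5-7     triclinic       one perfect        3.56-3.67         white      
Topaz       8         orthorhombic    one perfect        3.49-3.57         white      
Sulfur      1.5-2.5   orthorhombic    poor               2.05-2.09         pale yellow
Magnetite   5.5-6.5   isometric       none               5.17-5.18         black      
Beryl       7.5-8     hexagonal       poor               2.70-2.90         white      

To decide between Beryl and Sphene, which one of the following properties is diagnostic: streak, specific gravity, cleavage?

Streak: both white — no difference.
Specific gravity: Beryl 2.70-2.90, Sphene 3.48-3.60 — these differ.
Cleavage: both poor — no difference.
Of the listed properties, specific gravity is the one that separates them.

specific gravity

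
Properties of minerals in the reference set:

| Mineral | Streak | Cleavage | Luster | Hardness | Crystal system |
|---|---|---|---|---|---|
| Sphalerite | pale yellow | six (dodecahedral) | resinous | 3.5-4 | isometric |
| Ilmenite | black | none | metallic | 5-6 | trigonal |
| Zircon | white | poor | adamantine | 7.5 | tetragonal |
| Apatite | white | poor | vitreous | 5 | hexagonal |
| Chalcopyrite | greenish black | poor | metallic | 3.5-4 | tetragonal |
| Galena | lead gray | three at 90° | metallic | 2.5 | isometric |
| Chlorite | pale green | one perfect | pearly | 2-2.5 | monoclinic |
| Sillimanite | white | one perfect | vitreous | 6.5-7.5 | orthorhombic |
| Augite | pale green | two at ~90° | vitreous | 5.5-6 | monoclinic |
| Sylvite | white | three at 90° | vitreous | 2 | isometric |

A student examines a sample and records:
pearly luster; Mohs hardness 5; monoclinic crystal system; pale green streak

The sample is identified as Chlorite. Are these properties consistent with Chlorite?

Inconsistent

Pearly luster — fits Chlorite (pearly luster).
Mohs hardness 5 — Chlorite has hardness 2-2.5; which does not match.
Monoclinic crystal system — fits Chlorite (monoclinic system).
Pale green streak — fits Chlorite (pale green streak).
Hardness alone is enough to reject Chlorite.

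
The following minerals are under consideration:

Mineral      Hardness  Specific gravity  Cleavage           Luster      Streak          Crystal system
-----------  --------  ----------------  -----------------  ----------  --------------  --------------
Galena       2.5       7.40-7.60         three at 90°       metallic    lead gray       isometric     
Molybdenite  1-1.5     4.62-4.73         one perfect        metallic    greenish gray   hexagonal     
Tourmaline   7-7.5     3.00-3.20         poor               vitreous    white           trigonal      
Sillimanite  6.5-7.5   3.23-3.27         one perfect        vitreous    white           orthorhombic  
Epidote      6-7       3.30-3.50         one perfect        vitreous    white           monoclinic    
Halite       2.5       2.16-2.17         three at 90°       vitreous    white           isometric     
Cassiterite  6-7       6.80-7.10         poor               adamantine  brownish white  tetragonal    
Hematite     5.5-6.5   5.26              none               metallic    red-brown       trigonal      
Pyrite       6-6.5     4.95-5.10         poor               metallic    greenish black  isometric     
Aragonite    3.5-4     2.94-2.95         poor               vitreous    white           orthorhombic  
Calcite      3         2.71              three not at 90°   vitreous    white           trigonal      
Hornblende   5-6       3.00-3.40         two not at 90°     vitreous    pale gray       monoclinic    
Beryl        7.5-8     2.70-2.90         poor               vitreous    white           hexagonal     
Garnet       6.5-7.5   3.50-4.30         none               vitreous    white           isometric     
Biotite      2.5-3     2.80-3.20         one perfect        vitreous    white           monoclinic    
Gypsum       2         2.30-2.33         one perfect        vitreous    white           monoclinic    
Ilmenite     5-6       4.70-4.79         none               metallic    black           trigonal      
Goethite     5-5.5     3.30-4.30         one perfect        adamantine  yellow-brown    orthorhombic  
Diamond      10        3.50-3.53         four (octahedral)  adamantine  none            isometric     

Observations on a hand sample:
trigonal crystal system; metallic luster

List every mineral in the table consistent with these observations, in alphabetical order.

Trigonal crystal system — leaves Tourmaline, Hematite, Calcite, Ilmenite.
Metallic luster excludes Tourmaline, Calcite.
Consistent with every observation: Hematite, Ilmenite.

Hematite, Ilmenite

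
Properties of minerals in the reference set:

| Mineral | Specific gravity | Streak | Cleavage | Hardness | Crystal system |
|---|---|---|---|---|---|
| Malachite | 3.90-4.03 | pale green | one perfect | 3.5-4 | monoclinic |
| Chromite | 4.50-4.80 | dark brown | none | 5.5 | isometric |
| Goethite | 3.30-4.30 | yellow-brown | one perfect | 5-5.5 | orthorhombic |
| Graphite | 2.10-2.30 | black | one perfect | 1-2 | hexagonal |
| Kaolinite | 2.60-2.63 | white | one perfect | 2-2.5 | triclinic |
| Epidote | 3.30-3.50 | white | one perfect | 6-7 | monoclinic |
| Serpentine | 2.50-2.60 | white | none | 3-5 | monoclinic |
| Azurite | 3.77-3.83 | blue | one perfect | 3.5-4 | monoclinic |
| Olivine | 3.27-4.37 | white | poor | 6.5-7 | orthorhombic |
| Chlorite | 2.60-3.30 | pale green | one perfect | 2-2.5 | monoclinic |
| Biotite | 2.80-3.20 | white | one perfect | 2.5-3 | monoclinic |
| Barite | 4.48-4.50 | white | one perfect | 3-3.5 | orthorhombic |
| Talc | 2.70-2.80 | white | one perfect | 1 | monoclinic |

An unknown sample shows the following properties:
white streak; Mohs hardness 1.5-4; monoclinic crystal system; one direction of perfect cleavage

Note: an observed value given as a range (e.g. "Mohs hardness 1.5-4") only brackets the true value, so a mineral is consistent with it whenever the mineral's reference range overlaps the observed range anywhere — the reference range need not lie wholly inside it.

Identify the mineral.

White streak excludes Malachite, Chromite, Goethite, Graphite, Azurite, Chlorite.
Mohs hardness 1.5-4 excludes Epidote, Olivine, Talc.
Monoclinic crystal system rules out Kaolinite, Barite.
One direction of perfect cleavage eliminates Serpentine.
Only Biotite satisfies all observations.

Biotite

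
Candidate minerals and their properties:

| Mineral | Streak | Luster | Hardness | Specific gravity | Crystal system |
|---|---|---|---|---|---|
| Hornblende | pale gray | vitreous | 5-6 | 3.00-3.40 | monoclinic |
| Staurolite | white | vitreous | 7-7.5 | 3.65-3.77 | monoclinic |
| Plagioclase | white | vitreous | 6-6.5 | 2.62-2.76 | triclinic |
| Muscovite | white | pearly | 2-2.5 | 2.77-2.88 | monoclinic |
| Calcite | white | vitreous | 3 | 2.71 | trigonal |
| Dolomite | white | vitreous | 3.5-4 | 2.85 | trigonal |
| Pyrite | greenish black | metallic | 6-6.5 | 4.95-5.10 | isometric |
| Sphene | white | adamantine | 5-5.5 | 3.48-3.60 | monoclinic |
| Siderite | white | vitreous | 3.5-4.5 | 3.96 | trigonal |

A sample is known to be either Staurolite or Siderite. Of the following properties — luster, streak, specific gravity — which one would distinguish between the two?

specific gravity

Luster: both vitreous — identical.
Streak: both white — identical.
Specific gravity: Staurolite 3.65-3.77, Siderite 3.96 — different.
Only specific gravity differs between Staurolite and Siderite among the listed tests.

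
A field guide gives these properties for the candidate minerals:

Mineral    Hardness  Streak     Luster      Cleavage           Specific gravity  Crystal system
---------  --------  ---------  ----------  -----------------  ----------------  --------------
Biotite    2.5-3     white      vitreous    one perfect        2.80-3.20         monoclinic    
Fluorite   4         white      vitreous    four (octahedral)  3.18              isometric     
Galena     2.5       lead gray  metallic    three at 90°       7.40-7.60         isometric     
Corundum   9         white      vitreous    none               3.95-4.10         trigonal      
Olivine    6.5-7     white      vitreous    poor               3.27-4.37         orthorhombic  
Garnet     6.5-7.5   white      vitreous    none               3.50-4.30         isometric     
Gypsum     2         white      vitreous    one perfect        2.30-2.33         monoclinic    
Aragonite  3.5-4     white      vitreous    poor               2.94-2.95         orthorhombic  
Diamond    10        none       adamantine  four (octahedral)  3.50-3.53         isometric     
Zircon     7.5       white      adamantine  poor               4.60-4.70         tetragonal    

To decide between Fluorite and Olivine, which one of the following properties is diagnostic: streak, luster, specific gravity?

Streak: both white — same for both.
Luster: both vitreous — same for both.
Specific gravity: Fluorite 3.18, Olivine 3.27-4.37 — distinct.
Only specific gravity differs between Fluorite and Olivine among the listed tests.

specific gravity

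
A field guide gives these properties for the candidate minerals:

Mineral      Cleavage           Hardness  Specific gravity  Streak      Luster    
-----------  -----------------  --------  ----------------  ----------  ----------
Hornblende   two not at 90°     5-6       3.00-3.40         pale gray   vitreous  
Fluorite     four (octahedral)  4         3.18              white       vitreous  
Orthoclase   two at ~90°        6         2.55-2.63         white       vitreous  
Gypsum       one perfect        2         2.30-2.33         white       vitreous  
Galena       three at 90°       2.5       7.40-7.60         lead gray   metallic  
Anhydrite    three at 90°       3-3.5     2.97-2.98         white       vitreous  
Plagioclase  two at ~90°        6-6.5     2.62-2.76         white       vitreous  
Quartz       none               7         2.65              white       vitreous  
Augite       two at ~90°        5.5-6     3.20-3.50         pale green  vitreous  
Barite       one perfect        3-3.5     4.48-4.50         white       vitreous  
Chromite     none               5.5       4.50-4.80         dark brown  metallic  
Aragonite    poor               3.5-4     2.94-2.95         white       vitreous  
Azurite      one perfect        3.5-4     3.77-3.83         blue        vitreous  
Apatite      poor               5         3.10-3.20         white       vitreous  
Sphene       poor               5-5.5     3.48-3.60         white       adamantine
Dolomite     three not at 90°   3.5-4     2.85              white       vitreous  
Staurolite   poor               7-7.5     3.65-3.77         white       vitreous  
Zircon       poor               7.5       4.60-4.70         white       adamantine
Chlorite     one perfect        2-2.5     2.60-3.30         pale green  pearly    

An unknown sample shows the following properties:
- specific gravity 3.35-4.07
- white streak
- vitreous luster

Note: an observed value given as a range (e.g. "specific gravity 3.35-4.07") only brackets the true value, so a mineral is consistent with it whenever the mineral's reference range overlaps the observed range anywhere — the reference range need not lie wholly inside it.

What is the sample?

Specific gravity 3.35-4.07: narrows the field to Hornblende, Augite, Azurite, Sphene, Staurolite.
White streak: narrows the field to Sphene, Staurolite.
Vitreous luster rules out Sphene.
Staurolite is the sole remaining match.

Staurolite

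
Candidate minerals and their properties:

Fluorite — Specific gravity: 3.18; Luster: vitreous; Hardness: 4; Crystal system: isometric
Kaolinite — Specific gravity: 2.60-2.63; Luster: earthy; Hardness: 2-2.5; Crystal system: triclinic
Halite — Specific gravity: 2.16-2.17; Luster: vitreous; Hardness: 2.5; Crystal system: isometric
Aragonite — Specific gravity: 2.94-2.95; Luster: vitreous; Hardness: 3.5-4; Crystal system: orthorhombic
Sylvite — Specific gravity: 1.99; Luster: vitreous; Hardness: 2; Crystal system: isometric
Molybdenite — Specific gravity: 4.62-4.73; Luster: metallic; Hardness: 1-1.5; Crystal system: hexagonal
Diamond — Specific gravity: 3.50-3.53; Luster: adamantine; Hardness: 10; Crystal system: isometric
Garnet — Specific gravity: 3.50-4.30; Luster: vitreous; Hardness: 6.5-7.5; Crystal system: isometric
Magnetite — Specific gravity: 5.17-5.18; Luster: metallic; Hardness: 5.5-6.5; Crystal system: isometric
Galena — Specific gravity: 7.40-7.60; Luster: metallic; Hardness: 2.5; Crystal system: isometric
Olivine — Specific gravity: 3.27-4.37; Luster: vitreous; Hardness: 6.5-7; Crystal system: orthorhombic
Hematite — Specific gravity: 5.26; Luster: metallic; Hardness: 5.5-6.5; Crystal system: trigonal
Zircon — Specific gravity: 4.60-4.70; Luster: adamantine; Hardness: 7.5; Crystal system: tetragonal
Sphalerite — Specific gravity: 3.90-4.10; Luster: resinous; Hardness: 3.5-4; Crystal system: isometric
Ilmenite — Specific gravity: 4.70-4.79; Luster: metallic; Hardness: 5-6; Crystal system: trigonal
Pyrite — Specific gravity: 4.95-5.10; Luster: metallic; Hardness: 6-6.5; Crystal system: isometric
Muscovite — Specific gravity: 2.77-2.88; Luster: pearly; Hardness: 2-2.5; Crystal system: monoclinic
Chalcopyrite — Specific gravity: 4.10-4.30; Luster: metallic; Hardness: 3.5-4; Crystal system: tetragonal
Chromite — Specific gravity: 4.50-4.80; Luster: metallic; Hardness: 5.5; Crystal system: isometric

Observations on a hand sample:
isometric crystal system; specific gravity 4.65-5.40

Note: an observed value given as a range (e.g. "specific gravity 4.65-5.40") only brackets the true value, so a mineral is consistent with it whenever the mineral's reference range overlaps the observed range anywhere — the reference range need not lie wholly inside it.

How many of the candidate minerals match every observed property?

Isometric crystal system: leaves Fluorite, Halite, Sylvite, Diamond, Garnet, Magnetite, Galena, Sphalerite, Pyrite, Chromite.
Specific gravity 4.65-5.40: only Magnetite, Pyrite, Chromite remain.
Remaining candidates: Chromite, Magnetite, Pyrite.
That is 3 minerals.

3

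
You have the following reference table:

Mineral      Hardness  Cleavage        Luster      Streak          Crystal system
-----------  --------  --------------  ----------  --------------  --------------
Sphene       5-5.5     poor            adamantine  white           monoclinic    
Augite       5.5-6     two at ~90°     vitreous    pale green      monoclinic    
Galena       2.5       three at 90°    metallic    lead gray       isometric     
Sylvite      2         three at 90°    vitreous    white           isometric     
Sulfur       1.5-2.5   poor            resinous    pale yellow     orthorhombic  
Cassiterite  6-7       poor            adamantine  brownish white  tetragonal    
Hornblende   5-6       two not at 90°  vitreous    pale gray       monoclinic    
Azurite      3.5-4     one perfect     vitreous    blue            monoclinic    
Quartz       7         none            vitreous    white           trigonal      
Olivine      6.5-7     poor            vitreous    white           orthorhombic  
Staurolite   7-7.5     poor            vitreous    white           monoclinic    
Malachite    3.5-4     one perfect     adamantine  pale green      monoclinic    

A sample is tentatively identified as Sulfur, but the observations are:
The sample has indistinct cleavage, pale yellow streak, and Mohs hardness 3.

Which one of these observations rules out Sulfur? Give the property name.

hardness

Indistinct cleavage: Sulfur has cleavage poor — within range.
Pale yellow streak: Sulfur has pale yellow streak — within range.
Mohs hardness 3: Sulfur has hardness 1.5-2.5 — inconsistent.
The hardness is the one property that does not fit.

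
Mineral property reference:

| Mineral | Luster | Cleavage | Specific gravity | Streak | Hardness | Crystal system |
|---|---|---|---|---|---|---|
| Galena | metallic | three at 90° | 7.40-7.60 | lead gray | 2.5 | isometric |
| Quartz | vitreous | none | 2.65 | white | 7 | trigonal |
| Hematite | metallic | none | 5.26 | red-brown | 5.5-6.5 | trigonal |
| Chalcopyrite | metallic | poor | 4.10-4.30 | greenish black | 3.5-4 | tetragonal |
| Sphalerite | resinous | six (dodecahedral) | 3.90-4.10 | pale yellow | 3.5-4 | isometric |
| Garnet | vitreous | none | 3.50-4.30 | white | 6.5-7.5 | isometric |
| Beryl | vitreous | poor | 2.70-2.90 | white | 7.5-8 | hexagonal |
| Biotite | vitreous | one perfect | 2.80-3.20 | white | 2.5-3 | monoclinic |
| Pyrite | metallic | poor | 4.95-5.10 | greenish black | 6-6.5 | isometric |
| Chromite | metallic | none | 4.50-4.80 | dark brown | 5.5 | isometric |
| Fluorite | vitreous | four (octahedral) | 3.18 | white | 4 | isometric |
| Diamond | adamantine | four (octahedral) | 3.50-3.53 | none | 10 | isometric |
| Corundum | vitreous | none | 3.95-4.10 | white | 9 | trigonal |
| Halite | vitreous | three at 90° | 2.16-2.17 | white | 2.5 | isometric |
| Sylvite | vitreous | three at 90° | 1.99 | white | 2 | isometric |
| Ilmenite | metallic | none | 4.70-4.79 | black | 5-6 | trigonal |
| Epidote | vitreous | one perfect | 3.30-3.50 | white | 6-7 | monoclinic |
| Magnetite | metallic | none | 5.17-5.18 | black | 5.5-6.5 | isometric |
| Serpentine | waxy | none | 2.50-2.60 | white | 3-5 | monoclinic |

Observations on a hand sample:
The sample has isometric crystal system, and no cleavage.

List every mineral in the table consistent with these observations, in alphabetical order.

Chromite, Garnet, Magnetite

Isometric crystal system: only Galena, Sphalerite, Garnet, Pyrite, Chromite, Fluorite, Diamond, Halite, Sylvite, Magnetite remain.
No cleavage: narrows the field to Garnet, Chromite, Magnetite.
Consistent with every observation: Chromite, Garnet, Magnetite.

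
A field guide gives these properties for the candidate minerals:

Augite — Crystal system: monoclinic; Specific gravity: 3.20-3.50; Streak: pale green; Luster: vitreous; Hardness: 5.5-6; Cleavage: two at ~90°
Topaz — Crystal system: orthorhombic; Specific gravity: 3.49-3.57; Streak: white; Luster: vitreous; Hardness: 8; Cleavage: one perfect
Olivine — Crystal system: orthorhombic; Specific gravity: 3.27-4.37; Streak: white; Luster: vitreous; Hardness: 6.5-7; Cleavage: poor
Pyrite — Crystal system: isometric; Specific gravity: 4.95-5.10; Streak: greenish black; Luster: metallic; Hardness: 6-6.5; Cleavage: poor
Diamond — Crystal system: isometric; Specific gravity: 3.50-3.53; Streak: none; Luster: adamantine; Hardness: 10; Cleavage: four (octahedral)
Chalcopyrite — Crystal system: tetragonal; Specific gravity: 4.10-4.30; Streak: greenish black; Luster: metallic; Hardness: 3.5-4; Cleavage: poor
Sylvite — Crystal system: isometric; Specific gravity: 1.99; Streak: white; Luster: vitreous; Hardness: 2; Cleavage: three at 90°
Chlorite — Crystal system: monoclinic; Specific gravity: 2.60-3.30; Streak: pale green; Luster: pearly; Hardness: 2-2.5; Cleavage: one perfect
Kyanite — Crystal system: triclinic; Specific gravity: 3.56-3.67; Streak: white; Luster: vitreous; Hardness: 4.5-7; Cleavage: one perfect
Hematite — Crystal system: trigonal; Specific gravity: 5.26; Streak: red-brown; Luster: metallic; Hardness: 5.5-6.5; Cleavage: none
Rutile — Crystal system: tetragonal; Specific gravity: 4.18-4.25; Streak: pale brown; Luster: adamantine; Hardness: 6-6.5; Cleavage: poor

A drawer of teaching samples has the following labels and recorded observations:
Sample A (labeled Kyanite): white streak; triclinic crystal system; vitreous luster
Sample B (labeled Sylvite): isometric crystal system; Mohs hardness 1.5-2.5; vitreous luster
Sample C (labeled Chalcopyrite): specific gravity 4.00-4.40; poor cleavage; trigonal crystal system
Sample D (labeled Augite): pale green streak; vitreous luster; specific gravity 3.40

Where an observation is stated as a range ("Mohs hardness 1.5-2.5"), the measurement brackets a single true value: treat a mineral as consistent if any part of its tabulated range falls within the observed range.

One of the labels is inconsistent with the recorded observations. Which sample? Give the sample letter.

Sample A: all recorded properties match Kyanite.
Sample B: all recorded properties match Sylvite.
Sample C: trigonal crystal system is outside the reference for Chalcopyrite (tetragonal system) — mislabeled.
Sample D: all recorded properties match Augite.
Sample C is the mislabeled one.

C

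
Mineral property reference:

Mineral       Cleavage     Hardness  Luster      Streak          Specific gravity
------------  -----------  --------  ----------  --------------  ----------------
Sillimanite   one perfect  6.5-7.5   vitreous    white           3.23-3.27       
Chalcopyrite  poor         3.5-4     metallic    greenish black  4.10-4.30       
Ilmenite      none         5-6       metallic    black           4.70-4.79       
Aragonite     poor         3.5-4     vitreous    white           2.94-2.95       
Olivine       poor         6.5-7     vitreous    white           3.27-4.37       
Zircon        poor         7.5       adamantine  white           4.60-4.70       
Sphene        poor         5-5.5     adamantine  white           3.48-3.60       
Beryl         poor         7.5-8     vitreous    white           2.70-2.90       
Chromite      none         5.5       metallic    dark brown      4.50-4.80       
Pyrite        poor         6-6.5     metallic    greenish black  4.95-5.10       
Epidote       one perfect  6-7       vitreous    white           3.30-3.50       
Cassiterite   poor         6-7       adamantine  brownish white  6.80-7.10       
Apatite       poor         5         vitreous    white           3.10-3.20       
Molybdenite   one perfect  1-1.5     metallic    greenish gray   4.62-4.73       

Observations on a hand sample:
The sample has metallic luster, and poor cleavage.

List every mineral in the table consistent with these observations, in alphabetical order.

Chalcopyrite, Pyrite

Metallic luster — leaves Chalcopyrite, Ilmenite, Chromite, Pyrite, Molybdenite.
Poor cleavage — only Chalcopyrite, Pyrite remain.
Consistent with every observation: Chalcopyrite, Pyrite.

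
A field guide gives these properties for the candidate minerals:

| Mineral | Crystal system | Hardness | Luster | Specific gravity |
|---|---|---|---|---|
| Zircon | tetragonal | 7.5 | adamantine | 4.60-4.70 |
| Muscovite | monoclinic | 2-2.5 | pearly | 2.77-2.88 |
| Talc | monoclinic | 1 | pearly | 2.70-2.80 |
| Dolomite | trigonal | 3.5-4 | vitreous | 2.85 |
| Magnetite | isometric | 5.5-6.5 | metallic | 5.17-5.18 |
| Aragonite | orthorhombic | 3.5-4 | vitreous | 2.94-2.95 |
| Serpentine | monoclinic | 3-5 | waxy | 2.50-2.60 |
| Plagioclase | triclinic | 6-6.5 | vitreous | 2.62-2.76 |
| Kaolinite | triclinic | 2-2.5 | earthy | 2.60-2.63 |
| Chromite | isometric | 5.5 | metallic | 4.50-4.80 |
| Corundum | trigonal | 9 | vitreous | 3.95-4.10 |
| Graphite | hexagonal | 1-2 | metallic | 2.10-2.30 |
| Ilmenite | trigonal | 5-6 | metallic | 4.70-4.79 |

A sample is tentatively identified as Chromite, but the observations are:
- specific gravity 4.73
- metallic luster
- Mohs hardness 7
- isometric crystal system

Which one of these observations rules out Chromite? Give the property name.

hardness

Specific gravity 4.73: Chromite has SG 4.50-4.80 — matches.
Metallic luster: Chromite has metallic luster — matches.
Mohs hardness 7: Chromite has hardness 5.5 — outside the reference range.
Isometric crystal system: Chromite has isometric system — matches.
Everything matches except the hardness.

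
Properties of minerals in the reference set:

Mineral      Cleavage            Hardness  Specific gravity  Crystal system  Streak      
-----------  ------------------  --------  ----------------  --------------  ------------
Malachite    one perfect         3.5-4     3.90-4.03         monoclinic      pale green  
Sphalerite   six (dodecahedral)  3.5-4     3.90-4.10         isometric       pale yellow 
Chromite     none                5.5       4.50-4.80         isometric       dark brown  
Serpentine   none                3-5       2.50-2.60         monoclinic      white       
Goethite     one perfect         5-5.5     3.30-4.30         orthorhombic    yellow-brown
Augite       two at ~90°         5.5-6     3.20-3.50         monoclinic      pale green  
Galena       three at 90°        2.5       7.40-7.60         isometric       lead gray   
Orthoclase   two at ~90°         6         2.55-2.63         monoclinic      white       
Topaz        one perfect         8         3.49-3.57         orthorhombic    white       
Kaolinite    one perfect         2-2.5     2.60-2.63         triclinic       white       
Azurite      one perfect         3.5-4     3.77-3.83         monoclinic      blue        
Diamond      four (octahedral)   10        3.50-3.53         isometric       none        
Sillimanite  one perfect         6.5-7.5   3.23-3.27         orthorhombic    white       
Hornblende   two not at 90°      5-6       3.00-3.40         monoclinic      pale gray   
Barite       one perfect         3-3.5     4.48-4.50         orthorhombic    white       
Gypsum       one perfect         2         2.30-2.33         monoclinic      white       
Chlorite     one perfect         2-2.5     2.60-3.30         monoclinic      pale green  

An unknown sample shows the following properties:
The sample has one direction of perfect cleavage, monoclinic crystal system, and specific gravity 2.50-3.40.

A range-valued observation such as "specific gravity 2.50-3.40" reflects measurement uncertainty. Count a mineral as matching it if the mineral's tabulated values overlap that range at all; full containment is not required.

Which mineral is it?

Chlorite

One direction of perfect cleavage: leaves Malachite, Goethite, Topaz, Kaolinite, Azurite, Sillimanite, Barite, Gypsum, Chlorite.
Monoclinic crystal system: leaves Malachite, Azurite, Gypsum, Chlorite.
Specific gravity 2.50-3.40: Chlorite remains.
The only mineral consistent with every observation is Chlorite.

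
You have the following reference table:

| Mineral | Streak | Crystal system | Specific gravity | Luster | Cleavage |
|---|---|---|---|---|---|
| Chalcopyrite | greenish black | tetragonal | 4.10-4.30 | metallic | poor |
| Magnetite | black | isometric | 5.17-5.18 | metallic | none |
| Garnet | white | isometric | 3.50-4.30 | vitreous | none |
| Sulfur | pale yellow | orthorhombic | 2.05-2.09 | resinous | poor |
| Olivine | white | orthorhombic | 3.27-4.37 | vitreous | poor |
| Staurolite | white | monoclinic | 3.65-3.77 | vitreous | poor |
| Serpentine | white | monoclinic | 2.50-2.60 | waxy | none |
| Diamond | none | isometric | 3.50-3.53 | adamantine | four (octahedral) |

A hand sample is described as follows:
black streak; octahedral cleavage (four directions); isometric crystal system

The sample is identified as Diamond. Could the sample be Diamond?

Black streak — Diamond has no streak; inconsistent.
Octahedral cleavage (four directions) — consistent with Diamond (cleavage four (octahedral)).
Isometric crystal system — consistent with Diamond (isometric system).
The streak observation rules out Diamond.

Inconsistent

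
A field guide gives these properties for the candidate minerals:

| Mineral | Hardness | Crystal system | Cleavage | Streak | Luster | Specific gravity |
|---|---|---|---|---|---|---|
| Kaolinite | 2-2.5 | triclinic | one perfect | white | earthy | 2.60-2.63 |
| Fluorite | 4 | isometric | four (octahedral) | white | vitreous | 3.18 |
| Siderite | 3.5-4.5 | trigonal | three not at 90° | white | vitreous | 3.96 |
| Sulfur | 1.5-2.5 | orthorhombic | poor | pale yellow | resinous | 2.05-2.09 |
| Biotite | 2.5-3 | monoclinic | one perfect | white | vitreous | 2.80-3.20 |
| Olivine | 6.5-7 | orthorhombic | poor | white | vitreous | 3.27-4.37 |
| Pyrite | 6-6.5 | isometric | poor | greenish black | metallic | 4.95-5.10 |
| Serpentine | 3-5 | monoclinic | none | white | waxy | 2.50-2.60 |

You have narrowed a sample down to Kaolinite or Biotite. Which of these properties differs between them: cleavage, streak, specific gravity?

specific gravity

Cleavage: both one perfect — shared.
Streak: both white — shared.
Specific gravity: Kaolinite 2.60-2.63, Biotite 2.80-3.20 — different.
Of the listed properties, specific gravity is the one that separates them.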